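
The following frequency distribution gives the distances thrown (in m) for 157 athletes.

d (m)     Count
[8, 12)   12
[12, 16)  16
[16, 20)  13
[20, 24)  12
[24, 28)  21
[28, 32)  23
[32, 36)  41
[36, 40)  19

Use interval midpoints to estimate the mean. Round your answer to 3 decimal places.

26.713

Midpoints: 10, 14, 18, 22, 26, 30, 34, 38
Σfm = 12×10 + 16×14 + 13×18 + 12×22 + 21×26 + 23×30 + 41×34 + 19×38 = 4194
n = Σf = 157
Mean = 4194 / 157 = 26.7134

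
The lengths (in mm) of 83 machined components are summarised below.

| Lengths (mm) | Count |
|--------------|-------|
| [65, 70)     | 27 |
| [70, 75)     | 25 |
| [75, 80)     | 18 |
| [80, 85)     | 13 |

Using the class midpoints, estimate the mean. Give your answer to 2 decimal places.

73.52

Midpoints: 67.5, 72.5, 77.5, 82.5
Σfm = 27×67.5 + 25×72.5 + 18×77.5 + 13×82.5 = 6102.5
n = Σf = 83
Mean = 6102.5 / 83 = 73.5241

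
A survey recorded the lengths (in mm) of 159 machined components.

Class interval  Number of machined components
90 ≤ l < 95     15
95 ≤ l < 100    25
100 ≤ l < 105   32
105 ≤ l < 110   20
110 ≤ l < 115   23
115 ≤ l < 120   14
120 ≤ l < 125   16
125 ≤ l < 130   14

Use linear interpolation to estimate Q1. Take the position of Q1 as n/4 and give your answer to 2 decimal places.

Cumulative frequencies: 15, 40, 72, 92, 115, 129, 145, 159
n = 159; position = n/4 = 39.75.
This falls in the class 95 ≤ l < 100: L = 95, F = 15, f = 25, h = 5.
Lower quartile ≈ 95 + ((39.75 − 15) / 25) × 5 = 99.9500

99.95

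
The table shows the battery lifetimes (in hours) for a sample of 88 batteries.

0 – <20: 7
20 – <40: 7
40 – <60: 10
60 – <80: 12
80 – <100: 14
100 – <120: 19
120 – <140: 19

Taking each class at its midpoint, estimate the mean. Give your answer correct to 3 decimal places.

Midpoints: 10, 30, 50, 70, 90, 110, 130
Σfm = 7×10 + 7×30 + 10×50 + 12×70 + 14×90 + 19×110 + 19×130 = 7440
n = Σf = 88
Mean = 7440 / 88 = 84.5455

84.545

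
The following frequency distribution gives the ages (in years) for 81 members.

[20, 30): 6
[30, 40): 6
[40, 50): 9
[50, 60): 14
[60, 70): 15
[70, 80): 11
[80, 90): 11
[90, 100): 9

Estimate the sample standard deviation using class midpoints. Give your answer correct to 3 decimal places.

20.420

Midpoints: 25, 35, 45, 55, 65, 75, 85, 95
n = 81, Σfm = 5125, mean = 63.2716
Σfm² = 357625
Σf(m − x̄)² = Σfm² − (Σfm)²/n = 357625 − 5125²/81 = 33358.0247
Sample variance = 33358.0247 / 80 = 416.9753
Standard deviation = √416.9753 = 20.4200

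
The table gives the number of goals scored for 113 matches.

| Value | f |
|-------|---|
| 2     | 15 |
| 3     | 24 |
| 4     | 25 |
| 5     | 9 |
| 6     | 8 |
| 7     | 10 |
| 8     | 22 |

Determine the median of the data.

Cumulative frequencies: 15, 39, 64, 73, 81, 91, 113
n = 113, so the median is the value in position (n+1)/2 = 57.
Position 57 falls at value 4.

4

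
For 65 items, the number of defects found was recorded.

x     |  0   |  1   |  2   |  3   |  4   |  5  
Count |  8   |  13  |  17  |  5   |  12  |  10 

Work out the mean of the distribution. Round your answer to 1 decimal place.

2.5

Values: 0, 1, 2, 3, 4, 5
Σfx = 8×0 + 13×1 + 17×2 + 5×3 + 12×4 + 10×5 = 160
n = Σf = 65
Mean = 160 / 65 = 2.4615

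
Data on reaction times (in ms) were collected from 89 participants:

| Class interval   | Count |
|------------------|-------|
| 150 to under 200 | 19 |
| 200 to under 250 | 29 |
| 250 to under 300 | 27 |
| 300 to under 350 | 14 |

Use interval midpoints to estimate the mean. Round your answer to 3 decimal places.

Midpoints: 175, 225, 275, 325
Σfm = 19×175 + 29×225 + 27×275 + 14×325 = 21825
n = Σf = 89
Mean = 21825 / 89 = 245.2247

245.225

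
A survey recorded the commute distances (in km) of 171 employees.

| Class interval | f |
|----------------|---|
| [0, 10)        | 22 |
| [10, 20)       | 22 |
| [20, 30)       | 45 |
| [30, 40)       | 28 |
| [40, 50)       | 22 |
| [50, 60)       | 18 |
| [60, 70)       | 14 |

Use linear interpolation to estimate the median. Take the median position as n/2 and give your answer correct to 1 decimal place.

29.2

Cumulative frequencies: 22, 44, 89, 117, 139, 157, 171
n = 171; position = n/2 = 85.5.
This falls in the class [20, 30): L = 20, F = 44, f = 45, h = 10.
Median ≈ 20 + ((85.5 − 44) / 45) × 10 = 29.2222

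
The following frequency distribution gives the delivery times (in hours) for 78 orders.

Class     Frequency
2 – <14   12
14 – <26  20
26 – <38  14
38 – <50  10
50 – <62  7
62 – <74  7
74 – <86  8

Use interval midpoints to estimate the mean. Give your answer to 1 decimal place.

Midpoints: 8, 20, 32, 44, 56, 68, 80
Σfm = 12×8 + 20×20 + 14×32 + 10×44 + 7×56 + 7×68 + 8×80 = 2892
n = Σf = 78
Mean = 2892 / 78 = 37.0769

37.1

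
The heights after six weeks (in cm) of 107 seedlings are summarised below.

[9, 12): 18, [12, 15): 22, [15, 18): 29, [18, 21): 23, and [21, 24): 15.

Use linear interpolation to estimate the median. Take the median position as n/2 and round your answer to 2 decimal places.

16.40

Cumulative frequencies: 18, 40, 69, 92, 107
n = 107; position = n/2 = 53.5.
This falls in the class [15, 18): L = 15, F = 40, f = 29, h = 3.
Median ≈ 15 + ((53.5 − 40) / 29) × 3 = 16.3966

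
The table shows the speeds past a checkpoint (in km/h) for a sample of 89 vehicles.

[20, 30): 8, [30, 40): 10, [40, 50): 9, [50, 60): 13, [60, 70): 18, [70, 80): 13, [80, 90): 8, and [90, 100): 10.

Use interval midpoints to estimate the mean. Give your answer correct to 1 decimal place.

61.2

Midpoints: 25, 35, 45, 55, 65, 75, 85, 95
Σfm = 8×25 + 10×35 + 9×45 + 13×55 + 18×65 + 13×75 + 8×85 + 10×95 = 5445
n = Σf = 89
Mean = 5445 / 89 = 61.1798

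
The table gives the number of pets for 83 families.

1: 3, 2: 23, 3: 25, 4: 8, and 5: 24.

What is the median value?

3

Cumulative frequencies: 3, 26, 51, 59, 83
n = 83, so the median is the value in position (n+1)/2 = 42.
Position 42 falls at value 3.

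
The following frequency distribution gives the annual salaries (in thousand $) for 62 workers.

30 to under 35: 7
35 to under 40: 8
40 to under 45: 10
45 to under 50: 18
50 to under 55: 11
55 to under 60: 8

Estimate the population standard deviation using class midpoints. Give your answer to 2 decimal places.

Midpoints: 32.5, 37.5, 42.5, 47.5, 52.5, 57.5
n = 62, Σfm = 2845, mean = 45.8871
Σfm² = 134087.5
Σf(m − x̄)² = Σfm² − (Σfm)²/n = 134087.5 − 2845²/62 = 3538.7097
Population variance = 3538.7097 / 62 = 57.0760
Standard deviation = √57.0760 = 7.5549

7.55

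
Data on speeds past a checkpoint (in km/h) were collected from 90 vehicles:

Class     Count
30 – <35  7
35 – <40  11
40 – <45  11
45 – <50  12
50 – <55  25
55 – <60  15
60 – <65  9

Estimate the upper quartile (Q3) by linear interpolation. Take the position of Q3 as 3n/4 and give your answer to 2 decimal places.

Cumulative frequencies: 7, 18, 29, 41, 66, 81, 90
n = 90; position = 3n/4 = 67.5.
This falls in the class 55 – <60: L = 55, F = 66, f = 15, h = 5.
Upper quartile ≈ 55 + ((67.5 − 66) / 15) × 5 = 55.5000

55.50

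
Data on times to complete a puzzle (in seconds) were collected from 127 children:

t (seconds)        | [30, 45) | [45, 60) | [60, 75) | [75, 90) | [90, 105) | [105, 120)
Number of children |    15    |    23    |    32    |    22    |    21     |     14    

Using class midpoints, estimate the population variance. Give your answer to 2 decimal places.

518.89

Midpoints: 37.5, 52.5, 67.5, 82.5, 97.5, 112.5
n = 127, Σfm = 9367.5, mean = 73.7598
Σfm² = 756843.75
Σf(m − x̄)² = Σfm² − (Σfm)²/n = 756843.75 − 9367.5²/127 = 65898.4252
Population variance = 65898.4252 / 127 = 518.8852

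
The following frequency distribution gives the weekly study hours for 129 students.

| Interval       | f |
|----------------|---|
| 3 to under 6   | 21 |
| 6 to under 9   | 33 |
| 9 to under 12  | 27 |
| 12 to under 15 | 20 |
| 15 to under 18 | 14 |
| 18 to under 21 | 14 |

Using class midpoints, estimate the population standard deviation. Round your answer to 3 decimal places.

Midpoints: 4.5, 7.5, 10.5, 13.5, 16.5, 19.5
n = 129, Σfm = 1399.5, mean = 10.8488
Σfm² = 18038.25
Σf(m − x̄)² = Σfm² − (Σfm)²/n = 18038.25 − 1399.5²/129 = 2855.3023
Population variance = 2855.3023 / 129 = 22.1341
Standard deviation = √22.1341 = 4.7047

4.705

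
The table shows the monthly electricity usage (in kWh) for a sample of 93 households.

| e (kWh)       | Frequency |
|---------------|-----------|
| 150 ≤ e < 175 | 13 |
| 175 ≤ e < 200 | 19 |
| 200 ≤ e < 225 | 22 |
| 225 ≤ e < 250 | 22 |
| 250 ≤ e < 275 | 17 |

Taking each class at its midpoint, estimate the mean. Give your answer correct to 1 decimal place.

Midpoints: 162.5, 187.5, 212.5, 237.5, 262.5
Σfm = 13×162.5 + 19×187.5 + 22×212.5 + 22×237.5 + 17×262.5 = 20037.5
n = Σf = 93
Mean = 20037.5 / 93 = 215.4570

215.5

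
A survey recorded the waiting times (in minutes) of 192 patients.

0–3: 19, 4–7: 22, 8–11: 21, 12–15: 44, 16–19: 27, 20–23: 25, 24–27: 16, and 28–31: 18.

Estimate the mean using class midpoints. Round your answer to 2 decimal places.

15.06

Midpoints: 1.5, 5.5, 9.5, 13.5, 17.5, 21.5, 25.5, 29.5
Σfm = 19×1.5 + 22×5.5 + 21×9.5 + 44×13.5 + 27×17.5 + 25×21.5 + 16×25.5 + 18×29.5 = 2892
n = Σf = 192
Mean = 2892 / 192 = 15.0625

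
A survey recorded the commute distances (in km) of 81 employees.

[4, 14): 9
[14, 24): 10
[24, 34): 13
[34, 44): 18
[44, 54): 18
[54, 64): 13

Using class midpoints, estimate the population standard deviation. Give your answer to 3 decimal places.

Midpoints: 9, 19, 29, 39, 49, 59
n = 81, Σfm = 2999, mean = 37.0247
Σfm² = 131121
Σf(m − x̄)² = Σfm² − (Σfm)²/n = 131121 − 2999²/81 = 20083.9506
Population variance = 20083.9506 / 81 = 247.9500
Standard deviation = √247.9500 = 15.7464

15.746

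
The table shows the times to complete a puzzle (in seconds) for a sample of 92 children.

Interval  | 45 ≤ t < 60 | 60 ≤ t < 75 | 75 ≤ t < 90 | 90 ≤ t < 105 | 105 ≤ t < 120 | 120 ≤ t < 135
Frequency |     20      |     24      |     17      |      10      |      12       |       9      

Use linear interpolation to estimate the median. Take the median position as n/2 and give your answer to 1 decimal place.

76.8

Cumulative frequencies: 20, 44, 61, 71, 83, 92
n = 92; position = n/2 = 46.
This falls in the class 75 ≤ t < 90: L = 75, F = 44, f = 17, h = 15.
Median ≈ 75 + ((46 − 44) / 17) × 15 = 76.7647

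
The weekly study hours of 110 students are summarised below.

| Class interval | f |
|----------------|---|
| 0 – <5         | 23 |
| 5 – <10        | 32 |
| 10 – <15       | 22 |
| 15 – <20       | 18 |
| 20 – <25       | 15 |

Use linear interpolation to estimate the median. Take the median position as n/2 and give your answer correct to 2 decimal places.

Cumulative frequencies: 23, 55, 77, 95, 110
n = 110; position = n/2 = 55.
This falls in the class 5 – <10: L = 5, F = 23, f = 32, h = 5.
Median ≈ 5 + ((55 − 23) / 32) × 5 = 10.0000

10.00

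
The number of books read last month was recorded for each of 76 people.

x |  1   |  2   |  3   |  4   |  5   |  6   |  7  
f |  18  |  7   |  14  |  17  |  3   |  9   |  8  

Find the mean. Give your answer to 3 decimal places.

Values: 1, 2, 3, 4, 5, 6, 7
Σfx = 18×1 + 7×2 + 14×3 + 17×4 + 3×5 + 9×6 + 8×7 = 267
n = Σf = 76
Mean = 267 / 76 = 3.5132

3.513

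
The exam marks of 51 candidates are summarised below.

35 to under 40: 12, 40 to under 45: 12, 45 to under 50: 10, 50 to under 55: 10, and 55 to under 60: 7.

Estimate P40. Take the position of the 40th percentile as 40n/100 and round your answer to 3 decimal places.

Cumulative frequencies: 12, 24, 34, 44, 51
n = 51; position = 40n/100 = 20.4.
This falls in the class 40 to under 45: L = 40, F = 12, f = 12, h = 5.
40th percentile ≈ 40 + ((20.4 − 12) / 12) × 5 = 43.5000

43.500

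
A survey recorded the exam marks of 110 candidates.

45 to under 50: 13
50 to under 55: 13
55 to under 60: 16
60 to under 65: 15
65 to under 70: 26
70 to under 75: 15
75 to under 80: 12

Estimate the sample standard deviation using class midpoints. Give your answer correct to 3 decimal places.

9.310

Midpoints: 47.5, 52.5, 57.5, 62.5, 67.5, 72.5, 77.5
n = 110, Σfm = 6930, mean = 63.0000
Σfm² = 446037.5
Σf(m − x̄)² = Σfm² − (Σfm)²/n = 446037.5 − 6930²/110 = 9447.5000
Sample variance = 9447.5000 / 109 = 86.6743
Standard deviation = √86.6743 = 9.3099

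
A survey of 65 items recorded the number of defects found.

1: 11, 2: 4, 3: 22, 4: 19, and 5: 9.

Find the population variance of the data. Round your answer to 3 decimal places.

1.556

Values: 1, 2, 3, 4, 5
n = 65, Σfx = 206, mean = 3.1692
Σfx² = 754
Σf(x − x̄)² = Σfx² − (Σfx)²/n = 754 − 206²/65 = 101.1385
Population variance = 101.1385 / 65 = 1.5560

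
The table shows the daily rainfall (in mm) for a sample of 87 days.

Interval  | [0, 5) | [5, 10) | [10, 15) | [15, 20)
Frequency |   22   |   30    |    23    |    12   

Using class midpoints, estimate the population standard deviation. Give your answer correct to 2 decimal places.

4.97

Midpoints: 2.5, 7.5, 12.5, 17.5
n = 87, Σfm = 777.5, mean = 8.9368
Σfm² = 9093.75
Σf(m − x̄)² = Σfm² − (Σfm)²/n = 9093.75 − 777.5²/87 = 2145.4023
Population variance = 2145.4023 / 87 = 24.6598
Standard deviation = √24.6598 = 4.9659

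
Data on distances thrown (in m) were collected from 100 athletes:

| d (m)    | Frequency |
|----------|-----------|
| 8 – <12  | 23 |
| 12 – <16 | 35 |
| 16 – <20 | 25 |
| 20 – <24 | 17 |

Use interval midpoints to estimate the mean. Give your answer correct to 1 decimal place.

Midpoints: 10, 14, 18, 22
Σfm = 23×10 + 35×14 + 25×18 + 17×22 = 1544
n = Σf = 100
Mean = 1544 / 100 = 15.4400

15.4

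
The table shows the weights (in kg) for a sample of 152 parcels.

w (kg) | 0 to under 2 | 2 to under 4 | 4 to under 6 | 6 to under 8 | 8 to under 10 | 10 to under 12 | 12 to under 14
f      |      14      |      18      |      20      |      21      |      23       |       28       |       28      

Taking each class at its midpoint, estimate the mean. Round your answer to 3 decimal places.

7.855

Midpoints: 1, 3, 5, 7, 9, 11, 13
Σfm = 14×1 + 18×3 + 20×5 + 21×7 + 23×9 + 28×11 + 28×13 = 1194
n = Σf = 152
Mean = 1194 / 152 = 7.8553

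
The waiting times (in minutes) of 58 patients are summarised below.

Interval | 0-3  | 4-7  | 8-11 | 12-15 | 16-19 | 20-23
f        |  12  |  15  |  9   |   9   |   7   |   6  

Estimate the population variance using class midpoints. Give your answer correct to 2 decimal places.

42.46

Midpoints: 1.5, 5.5, 9.5, 13.5, 17.5, 21.5
n = 58, Σfm = 559, mean = 9.6379
Σfm² = 7850.5
Σf(m − x̄)² = Σfm² − (Σfm)²/n = 7850.5 − 559²/58 = 2462.8966
Population variance = 2462.8966 / 58 = 42.4637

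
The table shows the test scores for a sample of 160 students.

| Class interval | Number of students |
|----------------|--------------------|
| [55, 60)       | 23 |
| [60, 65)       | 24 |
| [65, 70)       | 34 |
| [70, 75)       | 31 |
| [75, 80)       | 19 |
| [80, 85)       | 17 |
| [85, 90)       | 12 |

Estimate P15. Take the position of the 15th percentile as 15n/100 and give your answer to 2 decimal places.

Cumulative frequencies: 23, 47, 81, 112, 131, 148, 160
n = 160; position = 15n/100 = 24.
This falls in the class [60, 65): L = 60, F = 23, f = 24, h = 5.
15th percentile ≈ 60 + ((24 − 23) / 24) × 5 = 60.2083

60.21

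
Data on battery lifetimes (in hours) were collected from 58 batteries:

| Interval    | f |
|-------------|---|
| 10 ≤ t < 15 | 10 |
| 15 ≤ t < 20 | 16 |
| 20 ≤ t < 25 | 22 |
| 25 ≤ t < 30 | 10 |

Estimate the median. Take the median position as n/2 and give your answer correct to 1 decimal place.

20.7

Cumulative frequencies: 10, 26, 48, 58
n = 58; position = n/2 = 29.
This falls in the class 20 ≤ t < 25: L = 20, F = 26, f = 22, h = 5.
Median ≈ 20 + ((29 − 26) / 22) × 5 = 20.6818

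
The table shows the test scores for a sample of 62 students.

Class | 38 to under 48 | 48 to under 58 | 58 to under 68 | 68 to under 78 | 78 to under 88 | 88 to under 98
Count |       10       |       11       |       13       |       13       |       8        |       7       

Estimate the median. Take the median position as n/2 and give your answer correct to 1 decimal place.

65.7

Cumulative frequencies: 10, 21, 34, 47, 55, 62
n = 62; position = n/2 = 31.
This falls in the class 58 to under 68: L = 58, F = 21, f = 13, h = 10.
Median ≈ 58 + ((31 − 21) / 13) × 10 = 65.6923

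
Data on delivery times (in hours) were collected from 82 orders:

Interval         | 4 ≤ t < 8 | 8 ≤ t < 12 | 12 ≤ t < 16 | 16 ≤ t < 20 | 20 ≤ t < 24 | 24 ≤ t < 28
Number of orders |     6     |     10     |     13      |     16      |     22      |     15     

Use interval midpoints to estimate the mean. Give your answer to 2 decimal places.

18.05

Midpoints: 6, 10, 14, 18, 22, 26
Σfm = 6×6 + 10×10 + 13×14 + 16×18 + 22×22 + 15×26 = 1480
n = Σf = 82
Mean = 1480 / 82 = 18.0488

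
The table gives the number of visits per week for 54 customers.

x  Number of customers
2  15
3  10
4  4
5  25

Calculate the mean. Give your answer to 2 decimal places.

Values: 2, 3, 4, 5
Σfx = 15×2 + 10×3 + 4×4 + 25×5 = 201
n = Σf = 54
Mean = 201 / 54 = 3.7222

3.72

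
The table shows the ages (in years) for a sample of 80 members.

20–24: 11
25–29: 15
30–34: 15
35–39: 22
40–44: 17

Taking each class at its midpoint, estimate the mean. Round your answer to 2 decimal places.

33.19

Midpoints: 22, 27, 32, 37, 42
Σfm = 11×22 + 15×27 + 15×32 + 22×37 + 17×42 = 2655
n = Σf = 80
Mean = 2655 / 80 = 33.1875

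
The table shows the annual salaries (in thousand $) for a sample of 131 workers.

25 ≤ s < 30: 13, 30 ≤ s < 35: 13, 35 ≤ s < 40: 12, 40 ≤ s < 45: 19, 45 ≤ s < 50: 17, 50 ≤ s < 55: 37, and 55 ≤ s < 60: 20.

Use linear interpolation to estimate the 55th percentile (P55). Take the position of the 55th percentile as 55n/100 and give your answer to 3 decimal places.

Cumulative frequencies: 13, 26, 38, 57, 74, 111, 131
n = 131; position = 55n/100 = 72.05.
This falls in the class 45 ≤ s < 50: L = 45, F = 57, f = 17, h = 5.
55th percentile ≈ 45 + ((72.05 − 57) / 17) × 5 = 49.4265

49.426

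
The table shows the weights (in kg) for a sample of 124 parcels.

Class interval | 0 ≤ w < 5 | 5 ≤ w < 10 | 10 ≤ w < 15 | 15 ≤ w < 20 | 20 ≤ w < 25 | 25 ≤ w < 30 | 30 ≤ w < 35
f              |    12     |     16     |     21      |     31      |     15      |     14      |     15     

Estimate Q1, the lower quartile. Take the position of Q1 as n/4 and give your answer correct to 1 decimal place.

10.7

Cumulative frequencies: 12, 28, 49, 80, 95, 109, 124
n = 124; position = n/4 = 31.
This falls in the class 10 ≤ w < 15: L = 10, F = 28, f = 21, h = 5.
Lower quartile ≈ 10 + ((31 − 28) / 21) × 5 = 10.7143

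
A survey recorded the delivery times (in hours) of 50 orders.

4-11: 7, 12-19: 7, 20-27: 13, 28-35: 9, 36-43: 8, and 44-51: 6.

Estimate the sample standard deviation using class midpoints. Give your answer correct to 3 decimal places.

Midpoints: 7.5, 15.5, 23.5, 31.5, 39.5, 47.5
n = 50, Σfm = 1351, mean = 27.0200
Σfm² = 44204.5
Σf(m − x̄)² = Σfm² − (Σfm)²/n = 44204.5 − 1351²/50 = 7700.4800
Sample variance = 7700.4800 / 49 = 157.1527
Standard deviation = √157.1527 = 12.5361

12.536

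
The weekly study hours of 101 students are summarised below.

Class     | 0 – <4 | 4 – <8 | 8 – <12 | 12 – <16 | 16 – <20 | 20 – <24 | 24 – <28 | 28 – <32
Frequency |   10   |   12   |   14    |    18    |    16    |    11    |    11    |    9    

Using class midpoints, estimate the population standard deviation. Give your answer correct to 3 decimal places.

Midpoints: 2, 6, 10, 14, 18, 22, 26, 30
n = 101, Σfm = 1570, mean = 15.5446
Σfm² = 31444
Σf(m − x̄)² = Σfm² − (Σfm)²/n = 31444 − 1570²/101 = 7039.0495
Population variance = 7039.0495 / 101 = 69.6936
Standard deviation = √69.6936 = 8.3483

8.348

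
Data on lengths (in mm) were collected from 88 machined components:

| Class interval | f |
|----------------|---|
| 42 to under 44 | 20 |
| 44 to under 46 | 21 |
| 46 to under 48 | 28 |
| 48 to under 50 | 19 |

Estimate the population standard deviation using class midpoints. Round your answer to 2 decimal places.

2.13

Midpoints: 43, 45, 47, 49
n = 88, Σfm = 4052, mean = 46.0455
Σfm² = 186976
Σf(m − x̄)² = Σfm² − (Σfm)²/n = 186976 − 4052²/88 = 399.8182
Population variance = 399.8182 / 88 = 4.5434
Standard deviation = √4.5434 = 2.1315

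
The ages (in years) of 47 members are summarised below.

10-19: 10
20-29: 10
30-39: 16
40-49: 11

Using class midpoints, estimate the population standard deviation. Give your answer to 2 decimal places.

10.65

Midpoints: 14.5, 24.5, 34.5, 44.5
n = 47, Σfm = 1431.5, mean = 30.4574
Σfm² = 48931.75
Σf(m − x̄)² = Σfm² − (Σfm)²/n = 48931.75 − 1431.5²/47 = 5331.9149
Population variance = 5331.9149 / 47 = 113.4450
Standard deviation = √113.4450 = 10.6511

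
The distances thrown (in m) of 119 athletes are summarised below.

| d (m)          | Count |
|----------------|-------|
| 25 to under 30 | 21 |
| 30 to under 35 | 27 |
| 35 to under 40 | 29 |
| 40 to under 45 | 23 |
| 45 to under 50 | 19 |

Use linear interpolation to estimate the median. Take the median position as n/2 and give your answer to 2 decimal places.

Cumulative frequencies: 21, 48, 77, 100, 119
n = 119; position = n/2 = 59.5.
This falls in the class 35 to under 40: L = 35, F = 48, f = 29, h = 5.
Median ≈ 35 + ((59.5 − 48) / 29) × 5 = 36.9828

36.98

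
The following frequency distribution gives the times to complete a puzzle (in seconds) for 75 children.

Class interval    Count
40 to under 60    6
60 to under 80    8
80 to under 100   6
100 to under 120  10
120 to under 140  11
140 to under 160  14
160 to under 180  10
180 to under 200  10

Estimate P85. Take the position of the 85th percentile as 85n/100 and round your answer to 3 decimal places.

Cumulative frequencies: 6, 14, 20, 30, 41, 55, 65, 75
n = 75; position = 85n/100 = 63.75.
This falls in the class 160 to under 180: L = 160, F = 55, f = 10, h = 20.
85th percentile ≈ 160 + ((63.75 − 55) / 10) × 20 = 177.5000

177.500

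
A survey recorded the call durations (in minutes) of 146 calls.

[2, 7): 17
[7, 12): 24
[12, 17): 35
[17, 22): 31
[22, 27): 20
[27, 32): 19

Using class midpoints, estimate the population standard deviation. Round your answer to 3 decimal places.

Midpoints: 4.5, 9.5, 14.5, 19.5, 24.5, 29.5
n = 146, Σfm = 2467, mean = 16.8973
Σfm² = 50196.5
Σf(m − x̄)² = Σfm² − (Σfm)²/n = 50196.5 − 2467²/146 = 8510.9589
Population variance = 8510.9589 / 146 = 58.2942
Standard deviation = √58.2942 = 7.6351

7.635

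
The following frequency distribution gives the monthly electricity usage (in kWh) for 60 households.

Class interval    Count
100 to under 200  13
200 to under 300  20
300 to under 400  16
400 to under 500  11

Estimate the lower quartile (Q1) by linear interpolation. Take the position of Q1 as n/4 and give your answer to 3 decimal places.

Cumulative frequencies: 13, 33, 49, 60
n = 60; position = n/4 = 15.
This falls in the class 200 to under 300: L = 200, F = 13, f = 20, h = 100.
Lower quartile ≈ 200 + ((15 − 13) / 20) × 100 = 210.0000

210.000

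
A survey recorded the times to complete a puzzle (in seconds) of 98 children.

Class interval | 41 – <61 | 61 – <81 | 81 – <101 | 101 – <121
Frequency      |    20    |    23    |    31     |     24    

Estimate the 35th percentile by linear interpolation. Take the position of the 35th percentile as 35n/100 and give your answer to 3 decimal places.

Cumulative frequencies: 20, 43, 74, 98
n = 98; position = 35n/100 = 34.3.
This falls in the class 61 – <81: L = 61, F = 20, f = 23, h = 20.
35th percentile ≈ 61 + ((34.3 − 20) / 23) × 20 = 73.4348

73.435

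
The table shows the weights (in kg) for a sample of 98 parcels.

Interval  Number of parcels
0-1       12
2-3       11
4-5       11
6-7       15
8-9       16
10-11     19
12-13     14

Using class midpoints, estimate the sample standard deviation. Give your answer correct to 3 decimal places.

3.925

Midpoints: 0.5, 2.5, 4.5, 6.5, 8.5, 10.5, 12.5
n = 98, Σfm = 691, mean = 7.0510
Σfm² = 6366.5
Σf(m − x̄)² = Σfm² − (Σfm)²/n = 6366.5 − 691²/98 = 1494.2449
Sample variance = 1494.2449 / 97 = 15.4046
Standard deviation = √15.4046 = 3.9249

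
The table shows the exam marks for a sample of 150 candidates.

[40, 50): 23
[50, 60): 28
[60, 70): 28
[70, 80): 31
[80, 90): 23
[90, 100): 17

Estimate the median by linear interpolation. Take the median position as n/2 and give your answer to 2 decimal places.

68.57

Cumulative frequencies: 23, 51, 79, 110, 133, 150
n = 150; position = n/2 = 75.
This falls in the class [60, 70): L = 60, F = 51, f = 28, h = 10.
Median ≈ 60 + ((75 − 51) / 28) × 10 = 68.5714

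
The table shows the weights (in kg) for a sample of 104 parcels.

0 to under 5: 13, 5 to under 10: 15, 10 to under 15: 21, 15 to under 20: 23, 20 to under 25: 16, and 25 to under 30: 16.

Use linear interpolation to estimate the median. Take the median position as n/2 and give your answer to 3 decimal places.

15.652

Cumulative frequencies: 13, 28, 49, 72, 88, 104
n = 104; position = n/2 = 52.
This falls in the class 15 to under 20: L = 15, F = 49, f = 23, h = 5.
Median ≈ 15 + ((52 − 49) / 23) × 5 = 15.6522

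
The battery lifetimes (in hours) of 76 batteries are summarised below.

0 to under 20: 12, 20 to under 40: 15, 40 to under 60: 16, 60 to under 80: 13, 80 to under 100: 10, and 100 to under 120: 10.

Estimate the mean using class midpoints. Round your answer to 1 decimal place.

56.3

Midpoints: 10, 30, 50, 70, 90, 110
Σfm = 12×10 + 15×30 + 16×50 + 13×70 + 10×90 + 10×110 = 4280
n = Σf = 76
Mean = 4280 / 76 = 56.3158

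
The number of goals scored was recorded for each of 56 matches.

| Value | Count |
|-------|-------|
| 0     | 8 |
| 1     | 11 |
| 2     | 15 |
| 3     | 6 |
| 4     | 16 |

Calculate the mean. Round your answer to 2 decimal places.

Values: 0, 1, 2, 3, 4
Σfx = 8×0 + 11×1 + 15×2 + 6×3 + 16×4 = 123
n = Σf = 56
Mean = 123 / 56 = 2.1964

2.20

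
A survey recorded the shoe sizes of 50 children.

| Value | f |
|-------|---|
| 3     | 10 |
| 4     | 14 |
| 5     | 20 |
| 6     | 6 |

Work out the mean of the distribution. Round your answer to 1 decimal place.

Values: 3, 4, 5, 6
Σfx = 10×3 + 14×4 + 20×5 + 6×6 = 222
n = Σf = 50
Mean = 222 / 50 = 4.4400

4.4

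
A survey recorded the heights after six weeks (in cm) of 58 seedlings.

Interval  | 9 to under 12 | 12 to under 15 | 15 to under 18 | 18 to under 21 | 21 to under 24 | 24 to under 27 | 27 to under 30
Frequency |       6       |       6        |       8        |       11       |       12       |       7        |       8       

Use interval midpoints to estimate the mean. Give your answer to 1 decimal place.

Midpoints: 10.5, 13.5, 16.5, 19.5, 22.5, 25.5, 28.5
Σfm = 6×10.5 + 6×13.5 + 8×16.5 + 11×19.5 + 12×22.5 + 7×25.5 + 8×28.5 = 1167
n = Σf = 58
Mean = 1167 / 58 = 20.1207

20.1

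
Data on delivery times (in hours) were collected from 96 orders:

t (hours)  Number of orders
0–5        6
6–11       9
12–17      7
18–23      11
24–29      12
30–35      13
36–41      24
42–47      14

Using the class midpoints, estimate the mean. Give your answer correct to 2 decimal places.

Midpoints: 2.5, 8.5, 14.5, 20.5, 26.5, 32.5, 38.5, 44.5
Σfm = 6×2.5 + 9×8.5 + 7×14.5 + 11×20.5 + 12×26.5 + 13×32.5 + 24×38.5 + 14×44.5 = 2706
n = Σf = 96
Mean = 2706 / 96 = 28.1875

28.19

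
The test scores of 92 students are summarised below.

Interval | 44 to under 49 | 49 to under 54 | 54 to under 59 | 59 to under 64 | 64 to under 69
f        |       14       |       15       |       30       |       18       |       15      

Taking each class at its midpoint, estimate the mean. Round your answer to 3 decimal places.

56.772

Midpoints: 46.5, 51.5, 56.5, 61.5, 66.5
Σfm = 14×46.5 + 15×51.5 + 30×56.5 + 18×61.5 + 15×66.5 = 5223
n = Σf = 92
Mean = 5223 / 92 = 56.7717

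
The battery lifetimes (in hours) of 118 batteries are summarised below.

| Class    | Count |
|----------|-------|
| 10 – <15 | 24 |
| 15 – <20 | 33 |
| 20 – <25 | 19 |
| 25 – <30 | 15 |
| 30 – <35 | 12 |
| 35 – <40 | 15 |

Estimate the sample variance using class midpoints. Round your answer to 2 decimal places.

Midpoints: 12.5, 17.5, 22.5, 27.5, 32.5, 37.5
n = 118, Σfm = 2670, mean = 22.6271
Σfm² = 68587.5
Σf(m − x̄)² = Σfm² − (Σfm)²/n = 68587.5 − 2670²/118 = 8173.0932
Sample variance = 8173.0932 / 117 = 69.8555

69.86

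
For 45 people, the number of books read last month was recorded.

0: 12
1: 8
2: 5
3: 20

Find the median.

2

Cumulative frequencies: 12, 20, 25, 45
n = 45, so the median is the value in position (n+1)/2 = 23.
Position 23 falls at value 2.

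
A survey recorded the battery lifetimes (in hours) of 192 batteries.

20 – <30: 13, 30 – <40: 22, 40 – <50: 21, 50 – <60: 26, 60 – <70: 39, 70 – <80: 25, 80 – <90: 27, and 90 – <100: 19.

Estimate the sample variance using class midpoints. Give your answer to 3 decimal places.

Midpoints: 25, 35, 45, 55, 65, 75, 85, 95
n = 192, Σfm = 11980, mean = 62.3958
Σfm² = 828200
Σf(m − x̄)² = Σfm² − (Σfm)²/n = 828200 − 11980²/192 = 80697.9167
Sample variance = 80697.9167 / 191 = 422.5022

422.502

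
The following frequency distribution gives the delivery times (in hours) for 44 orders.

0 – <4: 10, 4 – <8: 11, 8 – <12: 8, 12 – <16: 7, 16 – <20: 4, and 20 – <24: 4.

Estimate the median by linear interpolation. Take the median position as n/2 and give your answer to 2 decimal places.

8.50

Cumulative frequencies: 10, 21, 29, 36, 40, 44
n = 44; position = n/2 = 22.
This falls in the class 8 – <12: L = 8, F = 21, f = 8, h = 4.
Median ≈ 8 + ((22 − 21) / 8) × 4 = 8.5000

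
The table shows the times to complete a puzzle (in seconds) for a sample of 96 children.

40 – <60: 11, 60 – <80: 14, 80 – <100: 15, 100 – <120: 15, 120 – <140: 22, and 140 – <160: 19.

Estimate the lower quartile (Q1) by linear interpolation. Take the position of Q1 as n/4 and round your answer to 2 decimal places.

Cumulative frequencies: 11, 25, 40, 55, 77, 96
n = 96; position = n/4 = 24.
This falls in the class 60 – <80: L = 60, F = 11, f = 14, h = 20.
Lower quartile ≈ 60 + ((24 − 11) / 14) × 20 = 78.5714

78.57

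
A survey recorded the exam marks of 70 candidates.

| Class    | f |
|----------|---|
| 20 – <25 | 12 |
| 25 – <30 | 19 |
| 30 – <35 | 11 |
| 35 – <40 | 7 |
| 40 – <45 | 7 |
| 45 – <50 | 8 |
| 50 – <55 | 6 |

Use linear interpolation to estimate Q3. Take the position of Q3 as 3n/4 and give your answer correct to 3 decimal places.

42.500

Cumulative frequencies: 12, 31, 42, 49, 56, 64, 70
n = 70; position = 3n/4 = 52.5.
This falls in the class 40 – <45: L = 40, F = 49, f = 7, h = 5.
Upper quartile ≈ 40 + ((52.5 − 49) / 7) × 5 = 42.5000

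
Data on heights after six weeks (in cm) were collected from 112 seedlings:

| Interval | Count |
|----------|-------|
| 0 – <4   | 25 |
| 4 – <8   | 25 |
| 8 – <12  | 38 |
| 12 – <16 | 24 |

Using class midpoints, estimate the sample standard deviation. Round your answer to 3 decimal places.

Midpoints: 2, 6, 10, 14
n = 112, Σfm = 916, mean = 8.1786
Σfm² = 9504
Σf(m − x̄)² = Σfm² − (Σfm)²/n = 9504 − 916²/112 = 2012.4286
Sample variance = 2012.4286 / 111 = 18.1300
Standard deviation = √18.1300 = 4.2579

4.258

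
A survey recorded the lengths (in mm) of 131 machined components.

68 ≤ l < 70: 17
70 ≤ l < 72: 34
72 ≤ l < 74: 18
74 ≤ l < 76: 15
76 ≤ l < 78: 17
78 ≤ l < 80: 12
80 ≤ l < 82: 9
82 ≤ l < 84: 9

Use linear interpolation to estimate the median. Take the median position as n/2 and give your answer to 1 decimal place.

73.6

Cumulative frequencies: 17, 51, 69, 84, 101, 113, 122, 131
n = 131; position = n/2 = 65.5.
This falls in the class 72 ≤ l < 74: L = 72, F = 51, f = 18, h = 2.
Median ≈ 72 + ((65.5 − 51) / 18) × 2 = 73.6111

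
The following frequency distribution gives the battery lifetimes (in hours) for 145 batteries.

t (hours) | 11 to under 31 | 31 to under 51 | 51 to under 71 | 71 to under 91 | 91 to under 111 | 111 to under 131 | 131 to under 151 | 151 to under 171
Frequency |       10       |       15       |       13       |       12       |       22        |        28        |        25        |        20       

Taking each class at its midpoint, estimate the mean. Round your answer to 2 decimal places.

Midpoints: 21, 41, 61, 81, 101, 121, 141, 161
Σfm = 10×21 + 15×41 + 13×61 + 12×81 + 22×101 + 28×121 + 25×141 + 20×161 = 14945
n = Σf = 145
Mean = 14945 / 145 = 103.0690

103.07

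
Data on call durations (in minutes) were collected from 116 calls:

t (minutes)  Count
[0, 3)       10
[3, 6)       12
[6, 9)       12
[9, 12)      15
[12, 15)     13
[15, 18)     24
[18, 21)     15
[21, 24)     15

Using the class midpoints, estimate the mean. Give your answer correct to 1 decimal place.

Midpoints: 1.5, 4.5, 7.5, 10.5, 13.5, 16.5, 19.5, 22.5
Σfm = 10×1.5 + 12×4.5 + 12×7.5 + 15×10.5 + 13×13.5 + 24×16.5 + 15×19.5 + 15×22.5 = 1518
n = Σf = 116
Mean = 1518 / 116 = 13.0862

13.1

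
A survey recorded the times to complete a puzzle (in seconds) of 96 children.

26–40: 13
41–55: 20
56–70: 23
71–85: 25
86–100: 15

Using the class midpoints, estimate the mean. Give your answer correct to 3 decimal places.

Midpoints: 33, 48, 63, 78, 93
Σfm = 13×33 + 20×48 + 23×63 + 25×78 + 15×93 = 6183
n = Σf = 96
Mean = 6183 / 96 = 64.4062

64.406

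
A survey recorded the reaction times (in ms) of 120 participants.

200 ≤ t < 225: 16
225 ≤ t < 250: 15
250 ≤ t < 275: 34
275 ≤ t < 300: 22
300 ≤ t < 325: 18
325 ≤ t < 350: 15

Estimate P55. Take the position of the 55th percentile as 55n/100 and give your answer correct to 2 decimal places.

Cumulative frequencies: 16, 31, 65, 87, 105, 120
n = 120; position = 55n/100 = 66.
This falls in the class 275 ≤ t < 300: L = 275, F = 65, f = 22, h = 25.
55th percentile ≈ 275 + ((66 − 65) / 22) × 25 = 276.1364

276.14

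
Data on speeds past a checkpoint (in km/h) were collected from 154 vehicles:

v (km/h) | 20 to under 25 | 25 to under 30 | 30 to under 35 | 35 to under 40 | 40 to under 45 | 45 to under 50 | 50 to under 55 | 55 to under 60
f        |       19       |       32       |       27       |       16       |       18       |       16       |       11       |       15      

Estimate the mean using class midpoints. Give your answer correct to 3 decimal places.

Midpoints: 22.5, 27.5, 32.5, 37.5, 42.5, 47.5, 52.5, 57.5
Σfm = 19×22.5 + 32×27.5 + 27×32.5 + 16×37.5 + 18×42.5 + 16×47.5 + 11×52.5 + 15×57.5 = 5750
n = Σf = 154
Mean = 5750 / 154 = 37.3377

37.338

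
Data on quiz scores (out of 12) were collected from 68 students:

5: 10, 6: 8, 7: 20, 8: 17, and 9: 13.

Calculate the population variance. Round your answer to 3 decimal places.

Values: 5, 6, 7, 8, 9
n = 68, Σfx = 491, mean = 7.2206
Σfx² = 3659
Σf(x − x̄)² = Σfx² − (Σfx)²/n = 3659 − 491²/68 = 113.6912
Population variance = 113.6912 / 68 = 1.6719

1.672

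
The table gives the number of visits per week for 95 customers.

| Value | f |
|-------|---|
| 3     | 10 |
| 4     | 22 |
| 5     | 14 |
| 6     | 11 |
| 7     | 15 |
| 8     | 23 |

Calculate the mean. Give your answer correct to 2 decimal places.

5.72

Values: 3, 4, 5, 6, 7, 8
Σfx = 10×3 + 22×4 + 14×5 + 11×6 + 15×7 + 23×8 = 543
n = Σf = 95
Mean = 543 / 95 = 5.7158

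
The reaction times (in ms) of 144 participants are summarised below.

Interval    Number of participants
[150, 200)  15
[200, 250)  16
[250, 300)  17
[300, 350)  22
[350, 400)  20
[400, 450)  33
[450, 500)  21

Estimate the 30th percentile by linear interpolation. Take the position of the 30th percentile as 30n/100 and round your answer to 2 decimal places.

Cumulative frequencies: 15, 31, 48, 70, 90, 123, 144
n = 144; position = 30n/100 = 43.2.
This falls in the class [250, 300): L = 250, F = 31, f = 17, h = 50.
30th percentile ≈ 250 + ((43.2 − 31) / 17) × 50 = 285.8824

285.88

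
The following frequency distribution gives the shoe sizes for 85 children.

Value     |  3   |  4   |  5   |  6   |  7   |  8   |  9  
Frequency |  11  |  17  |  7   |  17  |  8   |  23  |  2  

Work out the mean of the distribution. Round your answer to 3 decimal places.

Values: 3, 4, 5, 6, 7, 8, 9
Σfx = 11×3 + 17×4 + 7×5 + 17×6 + 8×7 + 23×8 + 2×9 = 496
n = Σf = 85
Mean = 496 / 85 = 5.8353

5.835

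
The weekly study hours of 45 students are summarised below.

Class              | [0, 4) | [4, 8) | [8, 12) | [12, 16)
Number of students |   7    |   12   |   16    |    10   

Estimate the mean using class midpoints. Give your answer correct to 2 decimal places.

Midpoints: 2, 6, 10, 14
Σfm = 7×2 + 12×6 + 16×10 + 10×14 = 386
n = Σf = 45
Mean = 386 / 45 = 8.5778

8.58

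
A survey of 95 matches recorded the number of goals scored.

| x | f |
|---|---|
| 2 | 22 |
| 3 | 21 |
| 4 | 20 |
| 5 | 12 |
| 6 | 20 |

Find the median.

4

Cumulative frequencies: 22, 43, 63, 75, 95
n = 95, so the median is the value in position (n+1)/2 = 48.
Position 48 falls at value 4.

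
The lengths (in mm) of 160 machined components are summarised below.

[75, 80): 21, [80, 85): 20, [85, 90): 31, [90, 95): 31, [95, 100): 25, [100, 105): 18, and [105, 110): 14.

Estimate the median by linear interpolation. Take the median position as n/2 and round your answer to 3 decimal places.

91.290

Cumulative frequencies: 21, 41, 72, 103, 128, 146, 160
n = 160; position = n/2 = 80.
This falls in the class [90, 95): L = 90, F = 72, f = 31, h = 5.
Median ≈ 90 + ((80 − 72) / 31) × 5 = 91.2903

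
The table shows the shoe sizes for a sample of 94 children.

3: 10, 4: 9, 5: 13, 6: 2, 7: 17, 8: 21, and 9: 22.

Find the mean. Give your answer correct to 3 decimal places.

Values: 3, 4, 5, 6, 7, 8, 9
Σfx = 10×3 + 9×4 + 13×5 + 2×6 + 17×7 + 21×8 + 22×9 = 628
n = Σf = 94
Mean = 628 / 94 = 6.6809

6.681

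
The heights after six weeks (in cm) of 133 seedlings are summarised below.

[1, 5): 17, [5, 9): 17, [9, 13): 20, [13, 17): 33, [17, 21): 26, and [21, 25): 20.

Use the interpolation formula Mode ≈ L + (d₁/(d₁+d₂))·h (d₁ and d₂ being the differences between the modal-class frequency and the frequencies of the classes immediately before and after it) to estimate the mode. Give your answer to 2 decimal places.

Modal class: [13, 17) (highest frequency 33).
d₁ = 33 − 20 = 13, d₂ = 33 − 26 = 7
Mode ≈ 13 + (13/(13+7)) × 4 = 13 + 2.6000 = 15.6000

15.60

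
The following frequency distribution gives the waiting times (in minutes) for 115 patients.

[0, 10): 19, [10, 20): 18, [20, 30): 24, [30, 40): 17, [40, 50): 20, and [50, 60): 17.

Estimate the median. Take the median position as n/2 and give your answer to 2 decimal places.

Cumulative frequencies: 19, 37, 61, 78, 98, 115
n = 115; position = n/2 = 57.5.
This falls in the class [20, 30): L = 20, F = 37, f = 24, h = 10.
Median ≈ 20 + ((57.5 − 37) / 24) × 10 = 28.5417

28.54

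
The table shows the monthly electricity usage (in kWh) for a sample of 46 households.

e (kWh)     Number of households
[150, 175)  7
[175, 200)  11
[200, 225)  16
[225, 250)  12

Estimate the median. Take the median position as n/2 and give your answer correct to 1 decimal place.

207.8

Cumulative frequencies: 7, 18, 34, 46
n = 46; position = n/2 = 23.
This falls in the class [200, 225): L = 200, F = 18, f = 16, h = 25.
Median ≈ 200 + ((23 − 18) / 16) × 25 = 207.8125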